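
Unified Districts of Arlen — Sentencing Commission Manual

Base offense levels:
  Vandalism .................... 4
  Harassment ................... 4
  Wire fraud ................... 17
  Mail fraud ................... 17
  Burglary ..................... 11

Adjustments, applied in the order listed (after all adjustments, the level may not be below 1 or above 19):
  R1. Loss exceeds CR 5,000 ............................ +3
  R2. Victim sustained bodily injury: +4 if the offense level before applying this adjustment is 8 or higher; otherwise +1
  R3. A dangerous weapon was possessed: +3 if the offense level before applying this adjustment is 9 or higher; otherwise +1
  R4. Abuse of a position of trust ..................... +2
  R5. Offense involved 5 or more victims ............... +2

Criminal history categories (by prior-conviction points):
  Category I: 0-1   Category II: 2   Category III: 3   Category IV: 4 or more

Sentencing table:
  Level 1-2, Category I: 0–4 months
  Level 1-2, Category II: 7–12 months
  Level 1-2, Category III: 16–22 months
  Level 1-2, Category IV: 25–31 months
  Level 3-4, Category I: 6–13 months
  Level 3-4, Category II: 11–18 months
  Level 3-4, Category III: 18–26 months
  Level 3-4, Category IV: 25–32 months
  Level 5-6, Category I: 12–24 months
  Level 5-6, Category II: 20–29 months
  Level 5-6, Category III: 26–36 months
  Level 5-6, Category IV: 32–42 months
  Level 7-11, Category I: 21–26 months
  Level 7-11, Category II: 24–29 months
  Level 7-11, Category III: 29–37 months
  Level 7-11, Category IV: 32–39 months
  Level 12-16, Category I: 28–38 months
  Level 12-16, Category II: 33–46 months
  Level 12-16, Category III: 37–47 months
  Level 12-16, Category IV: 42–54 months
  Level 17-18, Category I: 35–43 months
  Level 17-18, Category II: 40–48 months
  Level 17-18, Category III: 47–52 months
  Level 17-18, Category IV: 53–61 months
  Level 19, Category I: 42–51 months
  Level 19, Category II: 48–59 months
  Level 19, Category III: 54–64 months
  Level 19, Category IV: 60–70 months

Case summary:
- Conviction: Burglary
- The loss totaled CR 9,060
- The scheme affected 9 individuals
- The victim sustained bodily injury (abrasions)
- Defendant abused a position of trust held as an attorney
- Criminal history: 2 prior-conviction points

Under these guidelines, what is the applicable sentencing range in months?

48-59 months

Base offense level for burglary: 11.
R1 applies: 11 + 3 = 14.
R2 applies (level before this adjustment is 14 ≥ 8, so +4): 14 + 4 = 18.
R4 applies: 18 + 2 = 20.
R5 applies: 20 + 2 = 22.
Level 22 exceeds the maximum of 19; capped at 19.
Final offense level: 19.
Criminal history: 2 prior points → Category II (2).
Level 19 falls in the 19 band.
Grid: Level 19 × Category II = 48-59 months.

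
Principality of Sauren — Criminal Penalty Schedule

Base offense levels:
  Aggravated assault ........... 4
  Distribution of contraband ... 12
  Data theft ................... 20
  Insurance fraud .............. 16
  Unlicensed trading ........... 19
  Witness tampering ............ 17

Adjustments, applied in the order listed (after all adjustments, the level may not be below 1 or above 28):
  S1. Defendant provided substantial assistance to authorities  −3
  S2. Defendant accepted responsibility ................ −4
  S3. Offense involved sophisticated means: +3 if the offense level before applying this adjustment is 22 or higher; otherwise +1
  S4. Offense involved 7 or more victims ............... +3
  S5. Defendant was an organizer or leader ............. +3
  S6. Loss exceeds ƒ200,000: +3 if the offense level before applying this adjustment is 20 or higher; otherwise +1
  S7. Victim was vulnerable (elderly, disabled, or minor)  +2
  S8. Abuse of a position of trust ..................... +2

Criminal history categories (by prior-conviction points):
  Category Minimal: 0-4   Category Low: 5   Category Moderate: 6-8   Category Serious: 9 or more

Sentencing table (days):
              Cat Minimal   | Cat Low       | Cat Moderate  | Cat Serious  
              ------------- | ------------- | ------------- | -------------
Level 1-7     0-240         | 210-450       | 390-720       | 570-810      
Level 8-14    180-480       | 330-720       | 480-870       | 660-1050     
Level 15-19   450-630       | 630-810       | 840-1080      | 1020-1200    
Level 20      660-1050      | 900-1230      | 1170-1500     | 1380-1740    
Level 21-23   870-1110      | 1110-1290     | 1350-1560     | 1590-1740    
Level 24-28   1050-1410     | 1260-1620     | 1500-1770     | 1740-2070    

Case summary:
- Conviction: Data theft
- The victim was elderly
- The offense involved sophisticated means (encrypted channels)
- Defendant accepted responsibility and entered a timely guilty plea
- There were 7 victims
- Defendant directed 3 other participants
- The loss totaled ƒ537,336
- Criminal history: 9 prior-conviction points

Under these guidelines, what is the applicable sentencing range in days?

1740-2070 days

Base offense level for data theft: 20.
S1 does not apply.
S2 applies: 20 − 4 = 16.
S3 applies (level before this adjustment is 16 < 22, so +1): 16 + 1 = 17.
S4 applies: 17 + 3 = 20.
S5 applies: 20 + 3 = 23.
S6 applies (level before this adjustment is 23 ≥ 20, so +3): 23 + 3 = 26.
S7 applies: 26 + 2 = 28.
S8 does not apply.
Final offense level: 28.
Criminal history: 9 prior points → Category Serious (9+).
Level 28 falls in the 24-28 band.
Grid: Level 24-28 × Category Serious = 1740-2070 days.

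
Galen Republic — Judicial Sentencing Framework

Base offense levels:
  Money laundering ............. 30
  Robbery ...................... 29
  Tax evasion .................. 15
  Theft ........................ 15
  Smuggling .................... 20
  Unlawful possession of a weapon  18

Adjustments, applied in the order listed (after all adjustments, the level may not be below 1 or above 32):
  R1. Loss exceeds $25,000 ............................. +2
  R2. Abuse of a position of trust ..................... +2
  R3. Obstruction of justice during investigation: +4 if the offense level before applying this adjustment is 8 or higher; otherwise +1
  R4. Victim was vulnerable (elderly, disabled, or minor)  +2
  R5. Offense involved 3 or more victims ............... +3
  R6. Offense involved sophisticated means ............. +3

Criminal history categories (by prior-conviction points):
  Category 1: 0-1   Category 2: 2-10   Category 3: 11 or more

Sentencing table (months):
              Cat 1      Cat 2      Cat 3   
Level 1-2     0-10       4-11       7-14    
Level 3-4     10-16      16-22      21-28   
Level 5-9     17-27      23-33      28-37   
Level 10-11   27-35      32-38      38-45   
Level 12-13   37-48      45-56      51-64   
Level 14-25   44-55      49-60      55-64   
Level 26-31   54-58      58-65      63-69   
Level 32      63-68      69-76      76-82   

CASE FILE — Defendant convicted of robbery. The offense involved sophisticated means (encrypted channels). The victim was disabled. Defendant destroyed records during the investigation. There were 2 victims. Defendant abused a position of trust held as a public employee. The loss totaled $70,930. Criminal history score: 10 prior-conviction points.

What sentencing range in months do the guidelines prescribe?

Base offense level for robbery: 29.
R1 applies: 29 + 2 = 31.
R2 applies: 31 + 2 = 33.
R3 applies (level before this adjustment is 33 ≥ 8, so +4): 33 + 4 = 37.
R4 applies: 37 + 2 = 39.
R6 applies: 39 + 3 = 42.
Level 42 exceeds the maximum of 32; capped at 32.
Final offense level: 32.
Criminal history: 10 prior points → Category 2 (2-10).
Level 32 falls in the 32 band.
Grid: Level 32 × Category 2 = 69-76 months.

69-76 months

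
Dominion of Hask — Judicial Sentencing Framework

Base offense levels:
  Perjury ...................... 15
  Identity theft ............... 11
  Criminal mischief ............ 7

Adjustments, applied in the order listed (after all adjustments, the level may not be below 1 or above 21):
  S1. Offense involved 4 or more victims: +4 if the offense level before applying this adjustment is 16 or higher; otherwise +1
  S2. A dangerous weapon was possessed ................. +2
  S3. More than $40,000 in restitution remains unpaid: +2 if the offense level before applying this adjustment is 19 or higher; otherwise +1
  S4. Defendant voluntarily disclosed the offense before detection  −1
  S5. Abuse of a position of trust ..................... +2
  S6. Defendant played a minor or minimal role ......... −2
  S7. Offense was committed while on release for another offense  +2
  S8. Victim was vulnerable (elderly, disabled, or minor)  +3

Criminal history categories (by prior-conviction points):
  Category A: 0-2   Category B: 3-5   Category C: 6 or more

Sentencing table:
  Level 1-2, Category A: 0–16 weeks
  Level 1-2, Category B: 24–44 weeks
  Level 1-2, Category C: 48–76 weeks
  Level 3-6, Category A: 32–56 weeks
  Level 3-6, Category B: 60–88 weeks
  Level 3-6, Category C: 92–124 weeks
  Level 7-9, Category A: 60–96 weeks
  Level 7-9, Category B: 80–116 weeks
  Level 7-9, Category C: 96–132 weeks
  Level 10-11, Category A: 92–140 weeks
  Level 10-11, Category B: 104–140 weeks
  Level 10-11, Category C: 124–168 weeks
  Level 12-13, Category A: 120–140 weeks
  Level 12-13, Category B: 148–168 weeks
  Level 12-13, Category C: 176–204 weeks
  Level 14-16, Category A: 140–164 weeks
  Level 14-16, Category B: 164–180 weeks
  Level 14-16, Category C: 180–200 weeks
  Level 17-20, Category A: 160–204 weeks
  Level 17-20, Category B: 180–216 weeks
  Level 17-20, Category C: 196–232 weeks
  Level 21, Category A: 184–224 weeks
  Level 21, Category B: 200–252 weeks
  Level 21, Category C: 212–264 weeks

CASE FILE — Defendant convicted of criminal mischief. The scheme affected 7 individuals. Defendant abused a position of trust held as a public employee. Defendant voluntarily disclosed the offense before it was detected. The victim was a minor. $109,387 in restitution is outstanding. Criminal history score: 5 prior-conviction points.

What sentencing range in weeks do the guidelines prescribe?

Base offense level for criminal mischief: 7.
S1 applies (level before this adjustment is 7 < 16, so +1): 7 + 1 = 8.
S3 applies (level before this adjustment is 8 < 19, so +1): 8 + 1 = 9.
S4 applies: 9 − 1 = 8.
S5 applies: 8 + 2 = 10.
S8 applies: 10 + 3 = 13.
Final offense level: 13.
Criminal history: 5 prior points → Category B (3-5).
Level 13 falls in the 12-13 band.
Grid: Level 12-13 × Category B = 148-168 weeks.

148-168 weeks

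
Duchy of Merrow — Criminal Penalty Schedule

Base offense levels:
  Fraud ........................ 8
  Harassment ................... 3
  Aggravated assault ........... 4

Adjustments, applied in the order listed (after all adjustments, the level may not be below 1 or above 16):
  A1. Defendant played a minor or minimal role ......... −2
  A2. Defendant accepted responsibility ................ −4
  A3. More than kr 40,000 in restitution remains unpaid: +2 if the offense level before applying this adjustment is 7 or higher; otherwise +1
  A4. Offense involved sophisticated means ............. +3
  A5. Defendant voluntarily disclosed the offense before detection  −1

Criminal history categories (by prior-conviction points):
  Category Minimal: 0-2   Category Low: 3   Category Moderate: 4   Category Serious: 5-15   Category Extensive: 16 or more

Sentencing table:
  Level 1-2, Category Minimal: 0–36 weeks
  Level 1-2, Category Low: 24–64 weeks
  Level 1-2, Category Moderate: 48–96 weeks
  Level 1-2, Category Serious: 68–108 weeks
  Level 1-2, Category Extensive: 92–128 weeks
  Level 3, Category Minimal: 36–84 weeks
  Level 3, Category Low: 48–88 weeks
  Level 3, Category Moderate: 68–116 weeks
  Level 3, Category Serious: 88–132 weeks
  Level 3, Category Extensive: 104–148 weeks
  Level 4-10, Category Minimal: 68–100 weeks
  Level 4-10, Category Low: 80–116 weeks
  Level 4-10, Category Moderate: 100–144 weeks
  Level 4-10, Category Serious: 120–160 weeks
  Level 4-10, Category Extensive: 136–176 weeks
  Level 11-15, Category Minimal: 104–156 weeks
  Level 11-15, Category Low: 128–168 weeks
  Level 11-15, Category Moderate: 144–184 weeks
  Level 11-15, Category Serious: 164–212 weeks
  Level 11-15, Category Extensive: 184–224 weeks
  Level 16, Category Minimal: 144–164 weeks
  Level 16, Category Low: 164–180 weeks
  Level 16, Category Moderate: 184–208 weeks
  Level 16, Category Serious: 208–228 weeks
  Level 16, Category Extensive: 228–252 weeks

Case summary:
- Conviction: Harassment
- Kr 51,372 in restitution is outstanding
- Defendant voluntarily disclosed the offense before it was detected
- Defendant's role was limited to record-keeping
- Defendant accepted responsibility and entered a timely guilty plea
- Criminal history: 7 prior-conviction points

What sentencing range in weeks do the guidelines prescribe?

Base offense level for harassment: 3.
A1 applies: 3 − 2 = 1.
A2 applies: 1 − 4 = -3.
A3 applies (level before this adjustment is -3 < 7, so +1): -3 + 1 = -2.
A4 does not apply.
A5 applies: -2 − 1 = -3.
Level -3 is below the minimum of 1; floored at 1.
Final offense level: 1.
Criminal history: 7 prior points → Category Serious (5-15).
Level 1 falls in the 1-2 band.
Grid: Level 1-2 × Category Serious = 68-108 weeks.

68-108 weeks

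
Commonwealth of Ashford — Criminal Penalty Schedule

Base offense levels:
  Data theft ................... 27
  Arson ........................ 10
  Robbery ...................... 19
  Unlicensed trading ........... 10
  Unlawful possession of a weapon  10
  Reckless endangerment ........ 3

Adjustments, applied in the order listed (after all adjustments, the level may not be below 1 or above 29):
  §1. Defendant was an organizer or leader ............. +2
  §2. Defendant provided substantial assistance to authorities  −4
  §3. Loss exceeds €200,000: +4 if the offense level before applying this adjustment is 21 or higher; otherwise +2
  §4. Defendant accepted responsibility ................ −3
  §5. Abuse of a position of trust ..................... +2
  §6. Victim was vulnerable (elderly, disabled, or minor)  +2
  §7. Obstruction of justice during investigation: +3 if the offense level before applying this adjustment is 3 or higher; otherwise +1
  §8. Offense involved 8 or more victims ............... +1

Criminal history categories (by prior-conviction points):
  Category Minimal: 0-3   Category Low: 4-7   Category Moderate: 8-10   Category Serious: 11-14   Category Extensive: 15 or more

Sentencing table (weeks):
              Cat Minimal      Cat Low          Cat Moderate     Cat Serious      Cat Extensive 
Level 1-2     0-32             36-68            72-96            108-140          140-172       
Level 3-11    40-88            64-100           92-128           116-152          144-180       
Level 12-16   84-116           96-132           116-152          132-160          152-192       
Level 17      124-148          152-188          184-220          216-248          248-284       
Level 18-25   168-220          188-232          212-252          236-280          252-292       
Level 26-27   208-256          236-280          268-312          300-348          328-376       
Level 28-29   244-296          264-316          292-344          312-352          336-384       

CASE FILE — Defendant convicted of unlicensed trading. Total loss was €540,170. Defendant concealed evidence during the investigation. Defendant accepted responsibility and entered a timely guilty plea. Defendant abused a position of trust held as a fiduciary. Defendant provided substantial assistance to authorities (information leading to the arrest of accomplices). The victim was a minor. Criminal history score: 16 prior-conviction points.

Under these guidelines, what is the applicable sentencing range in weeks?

152-192 weeks

Base offense level for unlicensed trading: 10.
§1 does not apply.
§2 applies: 10 − 4 = 6.
§3 applies (level before this adjustment is 6 < 21, so +2): 6 + 2 = 8.
§4 applies: 8 − 3 = 5.
§5 applies: 5 + 2 = 7.
§6 applies: 7 + 2 = 9.
§7 applies (level before this adjustment is 9 ≥ 3, so +3): 9 + 3 = 12.
Final offense level: 12.
Criminal history: 16 prior points → Category Extensive (15+).
Level 12 falls in the 12-16 band.
Grid: Level 12-16 × Category Extensive = 152-192 weeks.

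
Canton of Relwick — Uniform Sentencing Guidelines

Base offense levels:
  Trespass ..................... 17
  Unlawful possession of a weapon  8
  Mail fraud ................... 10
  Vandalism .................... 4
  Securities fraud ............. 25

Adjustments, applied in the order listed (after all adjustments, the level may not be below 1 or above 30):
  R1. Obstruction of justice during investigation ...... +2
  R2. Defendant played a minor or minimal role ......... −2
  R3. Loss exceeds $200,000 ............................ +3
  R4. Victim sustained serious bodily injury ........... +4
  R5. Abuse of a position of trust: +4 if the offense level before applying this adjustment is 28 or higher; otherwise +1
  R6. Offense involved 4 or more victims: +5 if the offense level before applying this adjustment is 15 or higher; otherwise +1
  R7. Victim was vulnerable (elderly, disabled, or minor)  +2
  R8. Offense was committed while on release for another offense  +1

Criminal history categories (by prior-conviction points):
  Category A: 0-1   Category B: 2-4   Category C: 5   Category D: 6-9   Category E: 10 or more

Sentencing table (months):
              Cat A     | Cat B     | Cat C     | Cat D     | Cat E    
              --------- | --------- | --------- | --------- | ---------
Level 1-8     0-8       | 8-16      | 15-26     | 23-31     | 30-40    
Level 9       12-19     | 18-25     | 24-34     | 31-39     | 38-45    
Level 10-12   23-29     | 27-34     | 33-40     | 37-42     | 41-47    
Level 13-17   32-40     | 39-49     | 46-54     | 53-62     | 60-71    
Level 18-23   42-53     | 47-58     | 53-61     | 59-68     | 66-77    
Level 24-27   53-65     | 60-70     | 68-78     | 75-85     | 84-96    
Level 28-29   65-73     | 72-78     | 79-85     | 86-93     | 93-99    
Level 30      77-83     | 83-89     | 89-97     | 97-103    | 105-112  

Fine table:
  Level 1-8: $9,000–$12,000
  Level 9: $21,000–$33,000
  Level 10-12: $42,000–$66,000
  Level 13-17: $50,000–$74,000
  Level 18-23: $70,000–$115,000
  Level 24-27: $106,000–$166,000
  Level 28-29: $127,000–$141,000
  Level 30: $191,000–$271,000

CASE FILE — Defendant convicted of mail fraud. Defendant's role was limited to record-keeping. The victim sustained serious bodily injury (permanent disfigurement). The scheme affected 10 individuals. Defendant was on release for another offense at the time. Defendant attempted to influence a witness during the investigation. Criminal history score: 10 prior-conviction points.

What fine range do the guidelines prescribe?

Base offense level for mail fraud: 10.
R1 applies: 10 + 2 = 12.
R2 applies: 12 − 2 = 10.
R3 does not apply.
R4 applies: 10 + 4 = 14.
R5 does not apply.
R6 applies (level before this adjustment is 14 < 15, so +1): 14 + 1 = 15.
R7 does not apply.
R8 applies: 15 + 1 = 16.
Final offense level: 16.
Level 16 falls in the 13-17 band.
Fine table: Level 13-17 → $50,000–$74,000.

$50,000–$74,000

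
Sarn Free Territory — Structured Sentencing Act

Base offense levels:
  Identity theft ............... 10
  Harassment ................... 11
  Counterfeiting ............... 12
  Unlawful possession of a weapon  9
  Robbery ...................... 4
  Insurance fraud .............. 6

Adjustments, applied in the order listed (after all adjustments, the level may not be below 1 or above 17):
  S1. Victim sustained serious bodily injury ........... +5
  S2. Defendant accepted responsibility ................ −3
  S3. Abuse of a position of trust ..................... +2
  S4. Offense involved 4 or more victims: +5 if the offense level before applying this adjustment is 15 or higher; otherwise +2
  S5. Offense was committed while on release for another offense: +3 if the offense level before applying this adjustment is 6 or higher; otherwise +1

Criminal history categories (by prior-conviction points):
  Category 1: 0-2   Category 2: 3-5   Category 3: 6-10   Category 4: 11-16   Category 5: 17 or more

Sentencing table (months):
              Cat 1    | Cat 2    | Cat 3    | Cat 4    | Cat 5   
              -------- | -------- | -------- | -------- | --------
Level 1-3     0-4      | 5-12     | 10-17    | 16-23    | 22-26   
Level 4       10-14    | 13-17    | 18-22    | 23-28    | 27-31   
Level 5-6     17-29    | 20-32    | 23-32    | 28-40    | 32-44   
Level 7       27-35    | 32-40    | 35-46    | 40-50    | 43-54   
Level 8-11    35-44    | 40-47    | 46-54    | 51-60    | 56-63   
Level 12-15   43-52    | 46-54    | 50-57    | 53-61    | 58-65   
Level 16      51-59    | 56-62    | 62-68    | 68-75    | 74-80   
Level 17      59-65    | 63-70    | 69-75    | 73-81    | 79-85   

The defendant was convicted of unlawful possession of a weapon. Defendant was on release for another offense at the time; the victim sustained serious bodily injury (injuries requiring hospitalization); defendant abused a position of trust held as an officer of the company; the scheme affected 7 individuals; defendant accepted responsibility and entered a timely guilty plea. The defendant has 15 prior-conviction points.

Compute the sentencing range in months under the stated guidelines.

Base offense level for unlawful possession of a weapon: 9.
S1 applies: 9 + 5 = 14.
S2 applies: 14 − 3 = 11.
S3 applies: 11 + 2 = 13.
S4 applies (level before this adjustment is 13 < 15, so +2): 13 + 2 = 15.
S5 applies (level before this adjustment is 15 ≥ 6, so +3): 15 + 3 = 18.
Level 18 exceeds the maximum of 17; capped at 17.
Final offense level: 17.
Criminal history: 15 prior points → Category 4 (11-16).
Level 17 falls in the 17 band.
Grid: Level 17 × Category 4 = 73-81 months.

73-81 months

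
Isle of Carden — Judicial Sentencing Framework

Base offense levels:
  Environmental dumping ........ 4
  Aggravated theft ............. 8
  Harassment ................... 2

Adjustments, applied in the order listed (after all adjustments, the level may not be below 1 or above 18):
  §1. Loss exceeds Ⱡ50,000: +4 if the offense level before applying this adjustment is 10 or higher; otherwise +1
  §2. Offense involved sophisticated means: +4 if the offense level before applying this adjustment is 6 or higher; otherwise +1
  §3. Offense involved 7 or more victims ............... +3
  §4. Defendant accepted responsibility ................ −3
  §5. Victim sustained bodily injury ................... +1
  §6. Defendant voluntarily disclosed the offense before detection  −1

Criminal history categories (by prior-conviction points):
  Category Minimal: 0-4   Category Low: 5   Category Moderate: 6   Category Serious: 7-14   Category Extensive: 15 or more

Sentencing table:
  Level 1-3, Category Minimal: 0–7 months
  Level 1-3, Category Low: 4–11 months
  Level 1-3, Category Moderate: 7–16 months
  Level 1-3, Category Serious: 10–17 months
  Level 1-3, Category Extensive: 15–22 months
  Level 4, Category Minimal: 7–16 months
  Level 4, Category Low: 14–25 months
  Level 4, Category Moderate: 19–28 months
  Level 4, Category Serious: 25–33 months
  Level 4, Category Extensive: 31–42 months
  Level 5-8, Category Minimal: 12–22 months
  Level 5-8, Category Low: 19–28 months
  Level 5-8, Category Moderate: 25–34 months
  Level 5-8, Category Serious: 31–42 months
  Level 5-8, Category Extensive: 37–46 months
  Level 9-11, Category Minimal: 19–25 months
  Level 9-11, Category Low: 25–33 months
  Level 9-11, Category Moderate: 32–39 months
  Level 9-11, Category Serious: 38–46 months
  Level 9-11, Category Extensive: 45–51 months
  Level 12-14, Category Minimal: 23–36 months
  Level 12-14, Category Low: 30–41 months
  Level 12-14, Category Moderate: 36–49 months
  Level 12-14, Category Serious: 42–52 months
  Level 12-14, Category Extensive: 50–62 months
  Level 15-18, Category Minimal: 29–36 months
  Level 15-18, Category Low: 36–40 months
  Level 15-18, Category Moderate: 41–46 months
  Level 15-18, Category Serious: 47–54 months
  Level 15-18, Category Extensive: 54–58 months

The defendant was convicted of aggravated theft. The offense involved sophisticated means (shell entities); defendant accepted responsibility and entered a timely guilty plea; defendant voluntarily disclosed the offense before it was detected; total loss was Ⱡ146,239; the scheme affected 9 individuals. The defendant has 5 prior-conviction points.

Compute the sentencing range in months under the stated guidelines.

Base offense level for aggravated theft: 8.
§1 applies (level before this adjustment is 8 < 10, so +1): 8 + 1 = 9.
§2 applies (level before this adjustment is 9 ≥ 6, so +4): 9 + 4 = 13.
§3 applies: 13 + 3 = 16.
§4 applies: 16 − 3 = 13.
§6 applies: 13 − 1 = 12.
Final offense level: 12.
Criminal history: 5 prior points → Category Low (5).
Level 12 falls in the 12-14 band.
Grid: Level 12-14 × Category Low = 30-41 months.

30-41 months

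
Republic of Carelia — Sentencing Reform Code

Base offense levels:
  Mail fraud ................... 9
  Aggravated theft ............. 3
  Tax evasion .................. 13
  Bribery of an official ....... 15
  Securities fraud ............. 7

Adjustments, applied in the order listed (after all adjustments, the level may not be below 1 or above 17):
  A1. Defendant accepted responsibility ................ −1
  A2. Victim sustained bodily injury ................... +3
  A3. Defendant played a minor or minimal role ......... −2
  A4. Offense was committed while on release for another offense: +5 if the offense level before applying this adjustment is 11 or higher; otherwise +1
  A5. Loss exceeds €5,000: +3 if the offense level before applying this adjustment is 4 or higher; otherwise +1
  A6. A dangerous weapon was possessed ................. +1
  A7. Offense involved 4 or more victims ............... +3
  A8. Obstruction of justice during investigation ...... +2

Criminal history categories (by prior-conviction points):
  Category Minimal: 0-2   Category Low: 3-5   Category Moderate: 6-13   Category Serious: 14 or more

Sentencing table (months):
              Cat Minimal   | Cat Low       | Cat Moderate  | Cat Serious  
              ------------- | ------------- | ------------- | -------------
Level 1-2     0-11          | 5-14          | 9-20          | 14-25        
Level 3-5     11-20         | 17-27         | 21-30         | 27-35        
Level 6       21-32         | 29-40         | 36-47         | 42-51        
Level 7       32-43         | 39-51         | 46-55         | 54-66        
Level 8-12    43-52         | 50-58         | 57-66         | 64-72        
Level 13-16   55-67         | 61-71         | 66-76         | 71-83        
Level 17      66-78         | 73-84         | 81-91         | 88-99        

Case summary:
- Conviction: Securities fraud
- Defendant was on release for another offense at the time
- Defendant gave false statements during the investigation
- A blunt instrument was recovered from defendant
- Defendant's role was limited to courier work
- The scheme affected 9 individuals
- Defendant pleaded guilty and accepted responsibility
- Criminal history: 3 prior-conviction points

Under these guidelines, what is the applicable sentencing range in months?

50-58 months

Base offense level for securities fraud: 7.
A1 applies: 7 − 1 = 6.
A2 does not apply.
A3 applies: 6 − 2 = 4.
A4 applies (level before this adjustment is 4 < 11, so +1): 4 + 1 = 5.
A5 does not apply.
A6 applies: 5 + 1 = 6.
A7 applies: 6 + 3 = 9.
A8 applies: 9 + 2 = 11.
Final offense level: 11.
Criminal history: 3 prior points → Category Low (3-5).
Level 11 falls in the 8-12 band.
Grid: Level 8-12 × Category Low = 50-58 months.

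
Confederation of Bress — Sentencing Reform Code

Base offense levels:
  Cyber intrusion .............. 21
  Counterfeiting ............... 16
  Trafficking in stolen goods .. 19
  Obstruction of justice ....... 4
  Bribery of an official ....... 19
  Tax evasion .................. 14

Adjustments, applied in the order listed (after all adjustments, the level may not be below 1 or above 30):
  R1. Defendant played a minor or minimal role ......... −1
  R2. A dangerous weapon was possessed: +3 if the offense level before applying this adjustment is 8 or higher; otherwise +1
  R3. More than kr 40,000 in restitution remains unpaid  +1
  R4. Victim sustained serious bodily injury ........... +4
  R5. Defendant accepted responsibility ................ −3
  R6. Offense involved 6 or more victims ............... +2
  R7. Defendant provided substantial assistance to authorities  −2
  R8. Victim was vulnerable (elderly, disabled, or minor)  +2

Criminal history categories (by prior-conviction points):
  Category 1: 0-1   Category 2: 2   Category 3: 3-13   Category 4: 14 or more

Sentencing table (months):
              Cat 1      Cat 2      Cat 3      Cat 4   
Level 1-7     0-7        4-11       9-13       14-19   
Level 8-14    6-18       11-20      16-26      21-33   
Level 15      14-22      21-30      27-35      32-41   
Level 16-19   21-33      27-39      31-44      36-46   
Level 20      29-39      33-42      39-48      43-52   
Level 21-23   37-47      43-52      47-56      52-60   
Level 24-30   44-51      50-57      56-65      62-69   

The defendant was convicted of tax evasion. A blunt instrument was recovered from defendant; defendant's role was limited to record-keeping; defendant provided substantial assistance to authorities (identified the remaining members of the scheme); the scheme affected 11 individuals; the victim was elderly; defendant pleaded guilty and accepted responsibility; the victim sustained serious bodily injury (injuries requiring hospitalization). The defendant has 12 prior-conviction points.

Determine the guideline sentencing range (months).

Base offense level for tax evasion: 14.
R1 applies: 14 − 1 = 13.
R2 applies (level before this adjustment is 13 ≥ 8, so +3): 13 + 3 = 16.
R3 does not apply.
R4 applies: 16 + 4 = 20.
R5 applies: 20 − 3 = 17.
R6 applies: 17 + 2 = 19.
R7 applies: 19 − 2 = 17.
R8 applies: 17 + 2 = 19.
Final offense level: 19.
Criminal history: 12 prior points → Category 3 (3-13).
Level 19 falls in the 16-19 band.
Grid: Level 16-19 × Category 3 = 31-44 months.

31-44 months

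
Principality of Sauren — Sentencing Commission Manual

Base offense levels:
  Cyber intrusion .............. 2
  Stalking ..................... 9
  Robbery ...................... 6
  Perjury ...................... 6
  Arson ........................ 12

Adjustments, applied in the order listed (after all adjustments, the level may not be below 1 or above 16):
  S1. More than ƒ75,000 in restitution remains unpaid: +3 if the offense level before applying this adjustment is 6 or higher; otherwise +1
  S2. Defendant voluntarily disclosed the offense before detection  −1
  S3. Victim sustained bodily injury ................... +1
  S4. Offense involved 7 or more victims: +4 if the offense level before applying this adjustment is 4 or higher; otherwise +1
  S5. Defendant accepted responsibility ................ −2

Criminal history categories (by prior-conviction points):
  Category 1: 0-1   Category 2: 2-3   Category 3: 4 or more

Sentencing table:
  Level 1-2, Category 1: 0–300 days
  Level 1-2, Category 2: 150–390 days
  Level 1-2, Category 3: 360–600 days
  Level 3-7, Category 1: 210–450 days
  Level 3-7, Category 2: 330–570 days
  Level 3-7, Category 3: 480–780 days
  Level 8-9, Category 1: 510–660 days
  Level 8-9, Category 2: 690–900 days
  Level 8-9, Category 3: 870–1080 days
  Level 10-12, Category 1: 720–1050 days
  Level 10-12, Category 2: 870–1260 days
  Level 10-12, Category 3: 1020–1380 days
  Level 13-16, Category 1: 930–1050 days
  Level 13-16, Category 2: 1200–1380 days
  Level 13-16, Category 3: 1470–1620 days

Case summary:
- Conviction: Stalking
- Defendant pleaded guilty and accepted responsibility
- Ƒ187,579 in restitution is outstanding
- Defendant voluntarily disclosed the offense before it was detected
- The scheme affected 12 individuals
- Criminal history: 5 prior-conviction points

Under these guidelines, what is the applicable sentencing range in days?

Base offense level for stalking: 9.
S1 applies (level before this adjustment is 9 ≥ 6, so +3): 9 + 3 = 12.
S2 applies: 12 − 1 = 11.
S3 does not apply.
S4 applies (level before this adjustment is 11 ≥ 4, so +4): 11 + 4 = 15.
S5 applies: 15 − 2 = 13.
Final offense level: 13.
Criminal history: 5 prior points → Category 3 (4+).
Level 13 falls in the 13-16 band.
Grid: Level 13-16 × Category 3 = 1470-1620 days.

1470-1620 days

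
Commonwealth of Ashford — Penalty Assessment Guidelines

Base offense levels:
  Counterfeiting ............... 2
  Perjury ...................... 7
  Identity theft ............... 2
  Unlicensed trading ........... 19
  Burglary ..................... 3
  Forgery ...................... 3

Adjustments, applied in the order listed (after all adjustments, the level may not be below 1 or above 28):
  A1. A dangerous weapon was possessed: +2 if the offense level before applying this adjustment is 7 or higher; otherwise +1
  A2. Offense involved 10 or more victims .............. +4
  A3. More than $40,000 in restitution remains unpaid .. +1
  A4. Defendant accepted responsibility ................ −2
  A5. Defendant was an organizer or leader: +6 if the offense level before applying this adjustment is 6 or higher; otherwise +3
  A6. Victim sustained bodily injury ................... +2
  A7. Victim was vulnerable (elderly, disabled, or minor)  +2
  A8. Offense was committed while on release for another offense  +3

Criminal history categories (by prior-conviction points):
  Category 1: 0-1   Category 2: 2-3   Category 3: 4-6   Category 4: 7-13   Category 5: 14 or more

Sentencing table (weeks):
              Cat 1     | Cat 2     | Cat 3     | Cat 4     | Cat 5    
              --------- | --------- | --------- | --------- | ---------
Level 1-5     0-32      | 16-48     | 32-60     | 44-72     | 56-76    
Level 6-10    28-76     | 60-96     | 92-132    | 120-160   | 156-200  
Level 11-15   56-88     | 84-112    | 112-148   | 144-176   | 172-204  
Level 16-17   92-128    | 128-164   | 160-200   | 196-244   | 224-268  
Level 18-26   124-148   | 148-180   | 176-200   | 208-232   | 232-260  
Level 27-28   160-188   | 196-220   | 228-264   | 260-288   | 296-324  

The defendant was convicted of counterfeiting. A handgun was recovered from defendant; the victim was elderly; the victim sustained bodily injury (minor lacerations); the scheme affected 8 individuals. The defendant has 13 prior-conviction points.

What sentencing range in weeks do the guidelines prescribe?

Base offense level for counterfeiting: 2.
A1 applies (level before this adjustment is 2 < 7, so +1): 2 + 1 = 3.
A2 does not apply.
A5 does not apply.
A6 applies: 3 + 2 = 5.
A7 applies: 5 + 2 = 7.
A8 does not apply.
Final offense level: 7.
Criminal history: 13 prior points → Category 4 (7-13).
Level 7 falls in the 6-10 band.
Grid: Level 6-10 × Category 4 = 120-160 weeks.

120-160 weeks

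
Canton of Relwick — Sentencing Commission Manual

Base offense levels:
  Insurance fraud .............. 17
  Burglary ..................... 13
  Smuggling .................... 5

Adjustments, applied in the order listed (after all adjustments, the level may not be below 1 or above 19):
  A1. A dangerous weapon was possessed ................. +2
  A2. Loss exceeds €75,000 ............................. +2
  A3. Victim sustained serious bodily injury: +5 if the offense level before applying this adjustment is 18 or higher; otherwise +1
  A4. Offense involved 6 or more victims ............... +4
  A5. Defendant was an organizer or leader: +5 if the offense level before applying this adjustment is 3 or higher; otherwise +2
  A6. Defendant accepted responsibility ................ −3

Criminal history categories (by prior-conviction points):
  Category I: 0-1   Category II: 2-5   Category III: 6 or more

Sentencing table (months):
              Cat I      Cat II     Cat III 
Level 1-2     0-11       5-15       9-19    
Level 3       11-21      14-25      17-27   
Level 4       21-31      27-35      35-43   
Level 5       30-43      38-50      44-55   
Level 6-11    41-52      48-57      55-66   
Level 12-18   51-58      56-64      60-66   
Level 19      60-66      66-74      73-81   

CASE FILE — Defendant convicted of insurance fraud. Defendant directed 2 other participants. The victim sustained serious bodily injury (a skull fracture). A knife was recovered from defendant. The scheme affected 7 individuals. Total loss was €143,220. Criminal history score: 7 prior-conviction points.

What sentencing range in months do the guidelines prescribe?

Base offense level for insurance fraud: 17.
A1 applies: 17 + 2 = 19.
A2 applies: 19 + 2 = 21.
A3 applies (level before this adjustment is 21 ≥ 18, so +5): 21 + 5 = 26.
A4 applies: 26 + 4 = 30.
A5 applies (level before this adjustment is 30 ≥ 3, so +5): 30 + 5 = 35.
A6 does not apply.
Level 35 exceeds the maximum of 19; capped at 19.
Final offense level: 19.
Criminal history: 7 prior points → Category III (6+).
Level 19 falls in the 19 band.
Grid: Level 19 × Category III = 73-81 months.

73-81 months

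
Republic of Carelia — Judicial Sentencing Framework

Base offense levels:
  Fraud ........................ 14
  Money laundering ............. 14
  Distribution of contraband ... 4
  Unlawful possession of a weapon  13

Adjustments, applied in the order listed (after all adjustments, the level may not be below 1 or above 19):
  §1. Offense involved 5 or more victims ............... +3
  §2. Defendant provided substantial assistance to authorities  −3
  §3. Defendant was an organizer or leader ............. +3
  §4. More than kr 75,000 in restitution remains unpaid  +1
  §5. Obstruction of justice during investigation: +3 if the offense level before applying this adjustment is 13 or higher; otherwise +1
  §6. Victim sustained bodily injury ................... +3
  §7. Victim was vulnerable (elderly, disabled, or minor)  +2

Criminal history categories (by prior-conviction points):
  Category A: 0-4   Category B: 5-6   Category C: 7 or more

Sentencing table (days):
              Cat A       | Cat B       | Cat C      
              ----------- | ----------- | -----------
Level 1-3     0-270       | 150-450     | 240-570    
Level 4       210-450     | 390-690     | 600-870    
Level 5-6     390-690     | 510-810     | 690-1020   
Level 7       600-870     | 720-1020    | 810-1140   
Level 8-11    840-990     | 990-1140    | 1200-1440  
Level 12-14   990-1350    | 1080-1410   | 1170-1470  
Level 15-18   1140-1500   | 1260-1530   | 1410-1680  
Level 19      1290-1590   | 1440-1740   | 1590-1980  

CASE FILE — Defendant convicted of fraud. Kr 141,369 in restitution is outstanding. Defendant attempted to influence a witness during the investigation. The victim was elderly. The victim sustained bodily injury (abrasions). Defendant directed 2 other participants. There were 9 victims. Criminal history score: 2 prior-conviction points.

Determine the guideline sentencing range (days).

1290-1590 days

Base offense level for fraud: 14.
§1 applies: 14 + 3 = 17.
§2 does not apply.
§3 applies: 17 + 3 = 20.
§4 applies: 20 + 1 = 21.
§5 applies (level before this adjustment is 21 ≥ 13, so +3): 21 + 3 = 24.
§6 applies: 24 + 3 = 27.
§7 applies: 27 + 2 = 29.
Level 29 exceeds the maximum of 19; capped at 19.
Final offense level: 19.
Criminal history: 2 prior points → Category A (0-4).
Level 19 falls in the 19 band.
Grid: Level 19 × Category A = 1290-1590 days.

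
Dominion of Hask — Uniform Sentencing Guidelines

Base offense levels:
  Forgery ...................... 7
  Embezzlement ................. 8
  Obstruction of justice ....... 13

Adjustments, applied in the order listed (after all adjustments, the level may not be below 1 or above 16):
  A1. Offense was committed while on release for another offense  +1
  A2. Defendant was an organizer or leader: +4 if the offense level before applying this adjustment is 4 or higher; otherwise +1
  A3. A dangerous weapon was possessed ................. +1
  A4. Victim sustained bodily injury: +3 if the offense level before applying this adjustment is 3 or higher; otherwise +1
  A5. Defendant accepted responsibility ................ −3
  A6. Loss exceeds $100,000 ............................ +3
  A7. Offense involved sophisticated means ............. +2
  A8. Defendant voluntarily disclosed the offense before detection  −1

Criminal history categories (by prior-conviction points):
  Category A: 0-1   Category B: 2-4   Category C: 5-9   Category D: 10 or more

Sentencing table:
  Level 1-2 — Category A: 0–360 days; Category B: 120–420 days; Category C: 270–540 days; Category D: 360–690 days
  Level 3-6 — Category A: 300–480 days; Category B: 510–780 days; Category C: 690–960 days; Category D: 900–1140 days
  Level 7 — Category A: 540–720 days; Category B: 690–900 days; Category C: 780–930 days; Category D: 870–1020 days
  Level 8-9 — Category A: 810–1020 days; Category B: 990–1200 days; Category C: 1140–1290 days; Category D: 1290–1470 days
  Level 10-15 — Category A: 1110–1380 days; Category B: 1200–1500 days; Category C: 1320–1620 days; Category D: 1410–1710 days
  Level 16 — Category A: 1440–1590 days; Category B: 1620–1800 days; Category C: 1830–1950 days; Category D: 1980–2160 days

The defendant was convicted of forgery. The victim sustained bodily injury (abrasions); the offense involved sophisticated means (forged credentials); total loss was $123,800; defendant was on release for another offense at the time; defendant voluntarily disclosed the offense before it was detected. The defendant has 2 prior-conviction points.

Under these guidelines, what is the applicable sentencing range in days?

1200-1500 days

Base offense level for forgery: 7.
A1 applies: 7 + 1 = 8.
A2 does not apply.
A4 applies (level before this adjustment is 8 ≥ 3, so +3): 8 + 3 = 11.
A6 applies: 11 + 3 = 14.
A7 applies: 14 + 2 = 16.
A8 applies: 16 − 1 = 15.
Final offense level: 15.
Criminal history: 2 prior points → Category B (2-4).
Level 15 falls in the 10-15 band.
Grid: Level 10-15 × Category B = 1200-1500 days.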